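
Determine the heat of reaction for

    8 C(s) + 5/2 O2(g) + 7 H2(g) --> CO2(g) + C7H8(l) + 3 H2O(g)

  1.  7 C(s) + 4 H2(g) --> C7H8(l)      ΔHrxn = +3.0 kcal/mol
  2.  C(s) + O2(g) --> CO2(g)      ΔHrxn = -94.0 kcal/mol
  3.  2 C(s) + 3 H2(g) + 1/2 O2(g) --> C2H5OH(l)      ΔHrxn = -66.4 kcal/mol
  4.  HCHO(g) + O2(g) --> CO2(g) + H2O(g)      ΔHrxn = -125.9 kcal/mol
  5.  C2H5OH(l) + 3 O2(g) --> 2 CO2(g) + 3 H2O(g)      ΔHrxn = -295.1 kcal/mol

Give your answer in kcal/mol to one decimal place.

eq. 1 as written (C7H8(l) already on the product side): +3.0 kcal/mol
eq. 2 reversed: +94.0 kcal/mol
eq. 3 as written: -66.4 kcal/mol
eq. 4: not needed (HCHO(g) appears nowhere else).
eq. 5 as written: -295.1 kcal/mol
By Hess's law, ΔHrxn = (1)·(+3.0) + (-1)·(-94.0) + (1)·(-66.4) + (1)·(-295.1) = -264.5 kcal/mol

ΔHrxn = -264.5 kcal/mol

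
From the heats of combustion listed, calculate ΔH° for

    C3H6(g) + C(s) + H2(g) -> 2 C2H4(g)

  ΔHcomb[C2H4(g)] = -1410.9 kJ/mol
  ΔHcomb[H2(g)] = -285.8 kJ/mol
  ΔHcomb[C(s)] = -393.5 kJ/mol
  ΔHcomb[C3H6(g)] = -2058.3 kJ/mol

Using ΔH = Σ nΔHc°(reactants) − Σ nΔHc°(products):
= [1·(-2058.3) + 1·(-393.5) + 1·(-285.8)] − [2·(-1410.9)]
= 84.2 kJ/mol

ΔH° = 84.2 kJ/mol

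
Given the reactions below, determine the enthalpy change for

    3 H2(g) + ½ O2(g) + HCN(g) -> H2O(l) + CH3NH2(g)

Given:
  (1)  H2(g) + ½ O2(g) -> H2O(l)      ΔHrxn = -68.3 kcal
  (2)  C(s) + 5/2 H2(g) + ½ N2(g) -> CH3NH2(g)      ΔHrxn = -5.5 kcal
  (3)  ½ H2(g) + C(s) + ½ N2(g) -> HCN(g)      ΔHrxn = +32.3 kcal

ΔHrxn = -106.1 kcal

(1) as written (H2O(l) already on the product side): -68.3 kcal
(2) as written (CH3NH2(g) already on the product side): -5.5 kcal
(3) reversed (reverse to put HCN(g) on the reactant side): -32.3 kcal
By Hess's law, ΔHrxn = (-68.3) + (-5.5) + (-32.3) = -106.1 kcal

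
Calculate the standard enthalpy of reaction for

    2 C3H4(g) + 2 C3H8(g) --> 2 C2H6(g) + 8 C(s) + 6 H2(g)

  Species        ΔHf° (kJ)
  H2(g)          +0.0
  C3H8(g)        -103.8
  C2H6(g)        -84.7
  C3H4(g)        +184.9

ΔH° = -331.6 kJ

Products: 2·(-84.7) + 8·(+0.0) + 6·(+0.0) = -169.4
Reactants: 2·(+184.9) + 2·(-103.8) = +162.2
ΔH° = (-169.4) − (+162.2) = -331.6 kJ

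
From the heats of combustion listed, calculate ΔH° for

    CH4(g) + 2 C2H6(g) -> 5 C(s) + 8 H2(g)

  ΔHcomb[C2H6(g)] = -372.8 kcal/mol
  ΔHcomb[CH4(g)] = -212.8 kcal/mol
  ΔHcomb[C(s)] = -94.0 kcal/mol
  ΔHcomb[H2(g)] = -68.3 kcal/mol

Using ΔH = Σ nΔHc°(reactants) − Σ nΔHc°(products):
= [1·(-212.8) + 2·(-372.8)] − [5·(-94.0) + 8·(-68.3)]
= 58.0 kcal/mol

ΔH° = 58.0 kcal/mol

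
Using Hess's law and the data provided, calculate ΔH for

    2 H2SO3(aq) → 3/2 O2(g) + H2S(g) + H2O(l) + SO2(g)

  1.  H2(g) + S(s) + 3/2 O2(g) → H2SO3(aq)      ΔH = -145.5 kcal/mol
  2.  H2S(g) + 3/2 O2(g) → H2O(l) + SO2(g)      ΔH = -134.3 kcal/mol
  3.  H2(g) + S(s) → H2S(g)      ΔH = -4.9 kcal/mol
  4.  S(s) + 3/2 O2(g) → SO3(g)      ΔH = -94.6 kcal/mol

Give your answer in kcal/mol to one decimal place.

eq. 1 reversed and × 2 (H2SO3(aq) must end up as a reactant; ×2 to match 2 H2SO3(aq) in the target): (-2)·(-145.5) = +291.0 kcal/mol
eq. 2 as written (H2O(l) already on the product side): -134.3 kcal/mol
eq. 3 × 2: (2)·(-4.9) = -9.8 kcal/mol
eq. 4: not needed (SO3(g) appears nowhere else).
By Hess's law, ΔH = (+291.0) + (-134.3) + (-9.8) = 146.9 kcal/mol

ΔH = 146.9 kcal/mol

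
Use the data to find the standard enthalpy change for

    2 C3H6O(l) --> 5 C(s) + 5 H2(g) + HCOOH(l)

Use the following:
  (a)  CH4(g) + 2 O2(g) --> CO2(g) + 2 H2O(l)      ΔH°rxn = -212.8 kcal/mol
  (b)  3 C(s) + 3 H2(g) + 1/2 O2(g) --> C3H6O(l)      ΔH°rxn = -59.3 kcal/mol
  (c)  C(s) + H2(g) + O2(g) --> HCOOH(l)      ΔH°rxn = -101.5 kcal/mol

ΔH°rxn = 17.1 kcal/mol

(a): not needed.
(b) reversed and × 2: (-2)·(-59.3) = +118.6 kcal/mol
(c) as written: -101.5 kcal/mol
Since enthalpy is a state function, ΔH°rxn = (+118.6) + (-101.5) = 17.1 kcal/mol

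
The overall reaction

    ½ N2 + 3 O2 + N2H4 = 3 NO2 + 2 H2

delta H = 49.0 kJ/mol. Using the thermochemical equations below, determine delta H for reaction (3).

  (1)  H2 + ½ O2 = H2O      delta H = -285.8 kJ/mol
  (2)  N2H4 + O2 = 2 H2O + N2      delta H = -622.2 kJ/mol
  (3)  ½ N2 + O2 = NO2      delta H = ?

(1) reversed and × 2: (-2)·(-285.8) = +571.6 kJ/mol
(2) as written: -622.2 kJ/mol
(3) × 3: contributes 3·x
+49.0 = (+571.6) + (-622.2) + 3·x
x = (+49.0 − (-50.6)) / (3) = 33.2 kJ/mol

delta H = 33.2 kJ/mol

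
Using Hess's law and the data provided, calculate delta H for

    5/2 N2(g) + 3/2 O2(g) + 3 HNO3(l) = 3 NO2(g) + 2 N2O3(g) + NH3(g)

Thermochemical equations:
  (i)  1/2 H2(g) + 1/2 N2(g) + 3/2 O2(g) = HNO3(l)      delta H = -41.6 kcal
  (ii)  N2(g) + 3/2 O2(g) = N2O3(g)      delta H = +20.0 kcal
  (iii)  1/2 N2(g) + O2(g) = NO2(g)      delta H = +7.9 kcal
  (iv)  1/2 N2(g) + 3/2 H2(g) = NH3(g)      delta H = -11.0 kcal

(i) reversed and × 3 (reverse to put HNO3(l) on the reactant side; ×3 to match 3 HNO3(l) in the target): (-3)·(-41.6) = +124.8 kcal
(ii) × 2 (scale by 2 for the 2 N2O3(g)): (2)·(+20.0) = +40.0 kcal
(iii) × 3 (×3 to match 3 NO2(g) in the target): (3)·(+7.9) = +23.7 kcal
(iv) as written (NH3(g) already on the product side): -11.0 kcal
Combining the equations, delta H = (+124.8) + (+40.0) + (+23.7) + (-11.0) = 177.5 kcal

delta H = 177.5 kcal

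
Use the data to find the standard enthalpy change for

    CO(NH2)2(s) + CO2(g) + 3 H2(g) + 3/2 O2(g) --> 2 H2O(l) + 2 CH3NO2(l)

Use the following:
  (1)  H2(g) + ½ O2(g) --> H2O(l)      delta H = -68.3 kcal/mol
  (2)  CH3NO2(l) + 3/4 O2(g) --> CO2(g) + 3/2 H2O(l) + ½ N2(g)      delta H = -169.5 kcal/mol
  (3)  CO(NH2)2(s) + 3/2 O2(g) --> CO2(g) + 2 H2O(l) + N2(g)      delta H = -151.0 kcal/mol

delta H = -16.9 kcal/mol

(1) × 3 (scale by 3 for the 3 H2(g)): (3)·(-68.3) = -204.9 kcal/mol
(2) reversed and × 2 (CH3NO2(l) must end up as a product; ×2 to match 2 CH3NO2(l) in the target): (-2)·(-169.5) = +339.0 kcal/mol
(3) as written (CO(NH2)2(s) already on the reactant side): -151.0 kcal/mol
delta H = (3)·(-68.3) + (-2)·(-169.5) + (1)·(-151.0) = -16.9 kcal/mol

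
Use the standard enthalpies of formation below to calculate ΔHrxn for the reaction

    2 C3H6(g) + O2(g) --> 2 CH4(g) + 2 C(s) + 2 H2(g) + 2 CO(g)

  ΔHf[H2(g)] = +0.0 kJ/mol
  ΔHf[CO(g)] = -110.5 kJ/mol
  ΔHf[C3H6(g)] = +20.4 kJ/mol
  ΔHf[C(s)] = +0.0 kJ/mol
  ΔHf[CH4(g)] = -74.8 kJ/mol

ΔHrxn = -411.4 kJ/mol

Products: 2·(-74.8) + 2·(+0.0) + 2·(+0.0) + 2·(-110.5) = -370.6
Reactants: 2·(+20.4) + 1·(+0.0) = +40.8
ΔHrxn = (-370.6) − (+40.8) = -411.4 kJ/mol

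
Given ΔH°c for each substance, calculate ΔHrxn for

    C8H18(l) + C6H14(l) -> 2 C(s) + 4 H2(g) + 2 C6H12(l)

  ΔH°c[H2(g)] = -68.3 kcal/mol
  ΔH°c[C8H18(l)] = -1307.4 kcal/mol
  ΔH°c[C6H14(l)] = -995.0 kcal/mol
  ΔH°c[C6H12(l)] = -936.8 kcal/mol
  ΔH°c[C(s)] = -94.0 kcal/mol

Using ΔH = Σ nΔHc°(reactants) − Σ nΔHc°(products):
= [1·(-1307.4) + 1·(-995.0)] − [2·(-94.0) + 4·(-68.3) + 2·(-936.8)]
= 32.4 kcal/mol

ΔHrxn = 32.4 kcal/mol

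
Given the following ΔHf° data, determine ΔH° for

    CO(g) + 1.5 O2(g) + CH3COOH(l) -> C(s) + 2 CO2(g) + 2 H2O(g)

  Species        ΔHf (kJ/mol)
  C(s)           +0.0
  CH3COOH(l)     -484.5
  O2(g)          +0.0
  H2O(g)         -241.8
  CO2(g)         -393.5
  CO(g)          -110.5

ΔH° = -675.6 kJ/mol

Products: 1·(+0.0) + 2·(-393.5) + 2·(-241.8) = -1270.6
Reactants: 1·(-110.5) + 3/2·(+0.0) + 1·(-484.5) = -595.0
ΔH° = (-1270.6) − (-595.0) = -675.6 kJ/mol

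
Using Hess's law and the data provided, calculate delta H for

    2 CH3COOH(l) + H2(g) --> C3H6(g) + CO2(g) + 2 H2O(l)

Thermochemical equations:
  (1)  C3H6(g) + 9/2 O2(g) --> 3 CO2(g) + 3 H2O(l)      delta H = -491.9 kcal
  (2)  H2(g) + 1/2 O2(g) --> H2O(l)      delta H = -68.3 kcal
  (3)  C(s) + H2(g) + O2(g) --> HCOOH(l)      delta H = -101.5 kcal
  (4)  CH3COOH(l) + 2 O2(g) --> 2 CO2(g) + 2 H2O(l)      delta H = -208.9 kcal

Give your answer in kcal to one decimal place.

(1) reversed: +491.9 kcal
(2) as written: -68.3 kcal
(3): not needed.
(4) × 2: (2)·(-208.9) = -417.8 kcal
delta H = (+491.9) + (-68.3) + (-417.8) = 5.8 kcal

delta H = 5.8 kcal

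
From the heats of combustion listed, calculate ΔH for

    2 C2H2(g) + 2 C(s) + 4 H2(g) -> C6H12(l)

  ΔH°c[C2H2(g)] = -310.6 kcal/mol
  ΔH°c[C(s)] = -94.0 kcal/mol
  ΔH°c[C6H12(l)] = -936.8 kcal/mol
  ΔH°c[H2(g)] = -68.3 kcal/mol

With combustion enthalpies, reactants minus products:
= [2·(-310.6) + 2·(-94.0) + 4·(-68.3)] − [1·(-936.8)]
= -145.6 kcal/mol

ΔH = -145.6 kcal/mol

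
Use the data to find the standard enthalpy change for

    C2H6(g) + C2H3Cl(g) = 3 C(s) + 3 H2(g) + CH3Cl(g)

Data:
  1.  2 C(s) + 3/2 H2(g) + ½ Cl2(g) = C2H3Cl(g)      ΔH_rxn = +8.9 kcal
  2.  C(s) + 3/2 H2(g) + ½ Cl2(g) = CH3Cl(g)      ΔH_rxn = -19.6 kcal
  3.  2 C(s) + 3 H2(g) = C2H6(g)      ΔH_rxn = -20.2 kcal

eq. 1 reversed (reverse to put C2H3Cl(g) on the reactant side): -8.9 kcal
eq. 2 as written (CH3Cl(g) already on the product side): -19.6 kcal
eq. 3 reversed (C2H6(g) must end up as a reactant): +20.2 kcal
Combining the equations, ΔH_rxn = (-8.9) + (-19.6) + (+20.2) = -8.3 kcal

ΔH_rxn = -8.3 kcal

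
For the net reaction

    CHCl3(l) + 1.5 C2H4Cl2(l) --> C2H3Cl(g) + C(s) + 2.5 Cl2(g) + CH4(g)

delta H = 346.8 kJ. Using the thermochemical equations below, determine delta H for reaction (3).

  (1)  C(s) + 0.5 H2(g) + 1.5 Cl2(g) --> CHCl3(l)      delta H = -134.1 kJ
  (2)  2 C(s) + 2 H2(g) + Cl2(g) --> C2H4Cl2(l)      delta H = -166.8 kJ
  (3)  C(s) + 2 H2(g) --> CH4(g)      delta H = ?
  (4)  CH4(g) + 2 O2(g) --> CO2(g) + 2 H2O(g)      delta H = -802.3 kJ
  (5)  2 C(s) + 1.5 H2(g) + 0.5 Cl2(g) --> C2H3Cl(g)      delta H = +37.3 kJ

delta H = -74.8 kJ

(1) reversed: +134.1 kJ
(2) reversed and × 3/2: (-3/2)·(-166.8) = +250.2 kJ
(3) as written: contributes x
(4): not needed.
(5) as written: +37.3 kJ
+346.8 = (+134.1) + (+250.2) + (+37.3) + x
x = (+346.8 − (+421.6)) / (1) = -74.8 kJ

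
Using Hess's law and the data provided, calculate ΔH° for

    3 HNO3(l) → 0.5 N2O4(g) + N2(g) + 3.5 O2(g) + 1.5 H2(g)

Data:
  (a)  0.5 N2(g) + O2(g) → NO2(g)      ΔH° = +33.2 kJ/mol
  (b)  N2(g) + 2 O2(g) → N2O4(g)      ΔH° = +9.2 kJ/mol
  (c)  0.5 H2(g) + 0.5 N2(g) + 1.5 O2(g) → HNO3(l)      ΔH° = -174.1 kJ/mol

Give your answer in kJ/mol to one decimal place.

(a): not needed (NO2(g) appears nowhere else).
(b) × 1/2 (×1/2 to match 1/2 N2O4(g) in the target): (1/2)·(+9.2) = +4.6 kJ/mol
(c) reversed and × 3 (reverse to put HNO3(l) on the reactant side; ×3 to match 3 HNO3(l) in the target): (-3)·(-174.1) = +522.3 kJ/mol
By Hess's law, ΔH° = (+4.6) + (+522.3) = 526.9 kJ/mol

ΔH° = 526.9 kJ/mol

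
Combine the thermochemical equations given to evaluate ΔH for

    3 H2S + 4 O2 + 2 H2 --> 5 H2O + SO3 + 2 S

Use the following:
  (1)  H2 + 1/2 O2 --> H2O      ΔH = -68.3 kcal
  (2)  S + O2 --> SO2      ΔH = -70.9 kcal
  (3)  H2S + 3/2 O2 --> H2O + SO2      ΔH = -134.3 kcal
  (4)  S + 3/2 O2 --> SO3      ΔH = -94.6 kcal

(1) × 2 (×2 to match 2 H2 in the target): (2)·(-68.3) = -136.6 kcal
(2) reversed and × 3: (-3)·(-70.9) = +212.7 kcal
(3) × 3 (×3 to match 3 H2S in the target): (3)·(-134.3) = -402.9 kcal
(4) as written (SO3 already on the product side): -94.6 kcal
Summing the manipulated equations, ΔH = (2)·(-68.3) + (-3)·(-70.9) + (3)·(-134.3) + (1)·(-94.6) = -421.4 kcal

ΔH = -421.4 kcal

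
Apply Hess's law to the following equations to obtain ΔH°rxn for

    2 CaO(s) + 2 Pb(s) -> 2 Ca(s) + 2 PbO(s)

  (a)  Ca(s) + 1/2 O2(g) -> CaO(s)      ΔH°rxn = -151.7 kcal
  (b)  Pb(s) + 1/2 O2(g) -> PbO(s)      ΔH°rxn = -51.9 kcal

ΔH°rxn = 199.6 kcal

(a) reversed and × 2: (-2)·(-151.7) = +303.4 kcal
(b) × 2: (2)·(-51.9) = -103.8 kcal
Summing the manipulated equations, ΔH°rxn = (+303.4) + (-103.8) = 199.6 kcal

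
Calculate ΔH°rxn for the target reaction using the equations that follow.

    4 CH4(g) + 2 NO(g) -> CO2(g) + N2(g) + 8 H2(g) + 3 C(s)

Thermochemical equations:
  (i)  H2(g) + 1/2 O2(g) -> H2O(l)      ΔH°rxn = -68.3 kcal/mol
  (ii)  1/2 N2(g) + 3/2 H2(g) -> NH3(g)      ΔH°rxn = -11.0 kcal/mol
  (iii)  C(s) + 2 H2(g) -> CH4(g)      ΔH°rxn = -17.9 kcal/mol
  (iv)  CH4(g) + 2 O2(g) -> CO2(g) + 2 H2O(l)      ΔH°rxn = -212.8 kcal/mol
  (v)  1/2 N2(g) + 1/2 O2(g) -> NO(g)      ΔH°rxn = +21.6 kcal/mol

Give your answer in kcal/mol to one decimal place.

(i) reversed and × 2: (-2)·(-68.3) = +136.6 kcal/mol
(ii): not needed (NH3(g) appears nowhere else).
(iii) reversed and × 3 (reverse to put C(s) on the product side; ×3 to match 3 C(s) in the target): (-3)·(-17.9) = +53.7 kcal/mol
(iv) as written (CO2(g) already on the product side): -212.8 kcal/mol
(v) reversed and × 2 (reverse to put NO(g) on the reactant side; ×2 to match 2 NO(g) in the target): (-2)·(+21.6) = -43.2 kcal/mol
ΔH°rxn = (+136.6) + (+53.7) + (-212.8) + (-43.2) = -65.7 kcal/mol

ΔH°rxn = -65.7 kcal/mol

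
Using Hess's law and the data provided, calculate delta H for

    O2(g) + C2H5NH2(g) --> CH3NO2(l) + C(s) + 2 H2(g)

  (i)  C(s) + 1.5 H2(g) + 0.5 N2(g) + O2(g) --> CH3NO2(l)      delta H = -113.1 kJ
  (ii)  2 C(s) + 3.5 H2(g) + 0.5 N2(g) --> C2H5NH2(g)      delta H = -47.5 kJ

delta H = -65.6 kJ

(i) as written: -113.1 kJ
(ii) reversed: +47.5 kJ
Since enthalpy is a state function, delta H = (-113.1) + (+47.5) = -65.6 kJ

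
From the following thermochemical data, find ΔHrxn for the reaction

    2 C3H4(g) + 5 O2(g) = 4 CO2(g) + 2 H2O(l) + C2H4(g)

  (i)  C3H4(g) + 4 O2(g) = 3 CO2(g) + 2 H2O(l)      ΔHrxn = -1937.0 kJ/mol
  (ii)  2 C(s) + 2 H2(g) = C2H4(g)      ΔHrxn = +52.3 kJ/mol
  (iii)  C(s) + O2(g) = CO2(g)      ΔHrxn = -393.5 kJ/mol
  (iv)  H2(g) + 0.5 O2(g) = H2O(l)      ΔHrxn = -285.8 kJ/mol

(i) × 2: (2)·(-1937.0) = -3874.0 kJ/mol
(ii) as written: +52.3 kJ/mol
(iii) reversed and × 2: (-2)·(-393.5) = +787.0 kJ/mol
(iv) reversed and × 2: (-2)·(-285.8) = +571.6 kJ/mol
By Hess's law, ΔHrxn = (-3874.0) + (+52.3) + (+787.0) + (+571.6) = -2463.1 kJ/mol

ΔHrxn = -2463.1 kJ/mol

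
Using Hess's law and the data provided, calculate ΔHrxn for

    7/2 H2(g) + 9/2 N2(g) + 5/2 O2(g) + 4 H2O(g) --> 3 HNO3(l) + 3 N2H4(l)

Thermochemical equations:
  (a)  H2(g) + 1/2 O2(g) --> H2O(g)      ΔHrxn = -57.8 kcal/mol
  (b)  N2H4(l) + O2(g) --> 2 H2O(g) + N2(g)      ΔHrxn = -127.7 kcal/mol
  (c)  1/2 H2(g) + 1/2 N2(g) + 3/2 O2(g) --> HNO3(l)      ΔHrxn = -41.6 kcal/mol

(a) × 2: (2)·(-57.8) = -115.6 kcal/mol
(b) reversed and × 3 (N2H4(l) must end up as a product; scale by 3 for the 3 N2H4(l)): (-3)·(-127.7) = +383.1 kcal/mol
(c) × 3 (×3 to match 3 HNO3(l) in the target): (3)·(-41.6) = -124.8 kcal/mol
ΔHrxn = (-115.6) + (+383.1) + (-124.8) = 142.7 kcal/mol

ΔHrxn = 142.7 kcal/mol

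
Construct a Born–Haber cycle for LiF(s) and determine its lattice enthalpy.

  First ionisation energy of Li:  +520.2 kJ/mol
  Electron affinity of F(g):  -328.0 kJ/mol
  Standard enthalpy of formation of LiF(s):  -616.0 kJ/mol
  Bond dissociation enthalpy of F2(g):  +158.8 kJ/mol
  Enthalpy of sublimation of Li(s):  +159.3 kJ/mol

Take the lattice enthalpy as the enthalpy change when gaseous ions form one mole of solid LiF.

U = -1046.9 kJ/mol

ΔHf° = 1·ΔHsub + 1·(ΣIE) + 1/2·D(F2) + 1·EA + U
-616.0 = 1·(+159.3) + 1·(+520.2) + 1/2·(+158.8) + 1·(-328.0) + U
U = -616.0 − (+430.9) = -1046.9 kJ/mol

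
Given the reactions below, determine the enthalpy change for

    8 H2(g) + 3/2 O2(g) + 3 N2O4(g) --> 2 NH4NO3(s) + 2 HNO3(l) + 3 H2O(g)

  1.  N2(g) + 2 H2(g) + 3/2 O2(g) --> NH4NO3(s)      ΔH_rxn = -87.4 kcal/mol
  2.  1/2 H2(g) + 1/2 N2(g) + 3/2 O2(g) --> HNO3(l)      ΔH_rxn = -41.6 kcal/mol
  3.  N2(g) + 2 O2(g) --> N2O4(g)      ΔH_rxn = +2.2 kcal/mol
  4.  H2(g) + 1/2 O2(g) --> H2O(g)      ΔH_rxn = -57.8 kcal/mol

eq. 1 × 2 (×2 to match 2 NH4NO3(s) in the target): (2)·(-87.4) = -174.8 kcal/mol
eq. 2 × 2 (scale by 2 for the 2 HNO3(l)): (2)·(-41.6) = -83.2 kcal/mol
eq. 3 reversed and × 3 (N2O4(g) must end up as a reactant; scale by 3 for the 3 N2O4(g)): (-3)·(+2.2) = -6.6 kcal/mol
eq. 4 × 3 (scale by 3 for the 3 H2O(g)): (3)·(-57.8) = -173.4 kcal/mol
ΔH_rxn = (2)·(-87.4) + (2)·(-41.6) + (-3)·(+2.2) + (3)·(-57.8) = -438.0 kcal/mol

ΔH_rxn = -438.0 kcal/mol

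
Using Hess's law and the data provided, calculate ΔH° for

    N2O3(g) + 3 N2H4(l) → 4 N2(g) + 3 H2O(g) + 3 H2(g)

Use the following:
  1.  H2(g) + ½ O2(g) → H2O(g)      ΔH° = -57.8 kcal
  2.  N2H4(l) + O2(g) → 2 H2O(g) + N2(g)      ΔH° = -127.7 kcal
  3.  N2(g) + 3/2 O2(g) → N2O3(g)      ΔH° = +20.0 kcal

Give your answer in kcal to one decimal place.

ΔH° = -229.7 kcal

eq. 1 reversed and × 3 (reverse to put H2(g) on the product side; ×3 to match 3 H2(g) in the target): (-3)·(-57.8) = +173.4 kcal
eq. 2 × 3 (scale by 3 for the 3 N2H4(l)): (3)·(-127.7) = -383.1 kcal
eq. 3 reversed (reverse to put N2O3(g) on the reactant side): -20.0 kcal
Since enthalpy is a state function, ΔH° = (-3)·(-57.8) + (3)·(-127.7) + (-1)·(+20.0) = -229.7 kcal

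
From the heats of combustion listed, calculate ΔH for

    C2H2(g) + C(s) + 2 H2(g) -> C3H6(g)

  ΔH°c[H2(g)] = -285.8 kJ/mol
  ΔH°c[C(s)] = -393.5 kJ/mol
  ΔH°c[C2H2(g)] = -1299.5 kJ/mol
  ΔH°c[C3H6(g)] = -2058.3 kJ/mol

ΔH = -206.3 kJ/mol

Using ΔH = Σ nΔHc°(reactants) − Σ nΔHc°(products):
= [1·(-1299.5) + 1·(-393.5) + 2·(-285.8)] − [1·(-2058.3)]
= -206.3 kJ/mol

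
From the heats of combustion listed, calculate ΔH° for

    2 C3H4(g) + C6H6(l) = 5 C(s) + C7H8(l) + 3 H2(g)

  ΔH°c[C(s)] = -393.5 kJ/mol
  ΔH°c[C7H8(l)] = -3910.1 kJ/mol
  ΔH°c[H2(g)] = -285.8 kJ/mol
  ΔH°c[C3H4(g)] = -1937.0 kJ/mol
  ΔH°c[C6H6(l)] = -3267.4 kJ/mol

With combustion enthalpies, reactants minus products:
= [2·(-1937.0) + 1·(-3267.4)] − [5·(-393.5) + 1·(-3910.1) + 3·(-285.8)]
= -406.4 kJ/mol

ΔH° = -406.4 kJ/mol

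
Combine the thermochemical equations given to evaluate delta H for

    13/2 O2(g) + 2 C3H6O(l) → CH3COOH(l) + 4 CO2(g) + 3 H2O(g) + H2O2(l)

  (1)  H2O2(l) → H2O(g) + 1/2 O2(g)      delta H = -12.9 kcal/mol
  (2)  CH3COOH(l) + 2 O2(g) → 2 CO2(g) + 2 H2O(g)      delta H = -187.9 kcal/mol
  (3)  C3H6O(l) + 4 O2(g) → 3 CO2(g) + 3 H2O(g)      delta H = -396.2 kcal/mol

(1) reversed (reverse to put H2O2(l) on the product side): +12.9 kcal/mol
(2) reversed (reverse to put CH3COOH(l) on the product side): +187.9 kcal/mol
(3) × 2 (×2 to match 2 C3H6O(l) in the target): (2)·(-396.2) = -792.4 kcal/mol
delta H = (+12.9) + (+187.9) + (-792.4) = -591.6 kcal/mol

delta H = -591.6 kcal/mol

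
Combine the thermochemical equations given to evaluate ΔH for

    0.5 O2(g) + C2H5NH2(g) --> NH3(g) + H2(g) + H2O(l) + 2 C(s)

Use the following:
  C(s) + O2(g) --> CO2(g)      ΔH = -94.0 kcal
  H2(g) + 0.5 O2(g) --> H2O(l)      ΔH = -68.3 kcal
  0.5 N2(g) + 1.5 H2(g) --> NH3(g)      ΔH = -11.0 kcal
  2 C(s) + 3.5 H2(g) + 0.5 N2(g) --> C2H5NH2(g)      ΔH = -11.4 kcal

equation 1: not needed (CO2(g) appears nowhere else).
equation 2 as written (H2O(l) already on the product side): -68.3 kcal
equation 3 as written (NH3(g) already on the product side): -11.0 kcal
equation 4 reversed (C2H5NH2(g) must end up as a reactant): +11.4 kcal
Summing the manipulated equations, ΔH = (-68.3) + (-11.0) + (+11.4) = -67.9 kcal

ΔH = -67.9 kcal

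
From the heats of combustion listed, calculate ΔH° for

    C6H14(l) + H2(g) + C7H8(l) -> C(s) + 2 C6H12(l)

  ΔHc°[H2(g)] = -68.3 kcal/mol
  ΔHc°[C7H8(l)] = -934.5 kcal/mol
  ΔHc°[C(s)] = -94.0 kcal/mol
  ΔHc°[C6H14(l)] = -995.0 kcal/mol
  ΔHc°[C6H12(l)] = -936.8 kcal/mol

Using ΔH = Σ nΔHc°(reactants) − Σ nΔHc°(products):
= [1·(-995.0) + 1·(-68.3) + 1·(-934.5)] − [1·(-94.0) + 2·(-936.8)]
= -30.2 kcal/mol

ΔH° = -30.2 kcal/mol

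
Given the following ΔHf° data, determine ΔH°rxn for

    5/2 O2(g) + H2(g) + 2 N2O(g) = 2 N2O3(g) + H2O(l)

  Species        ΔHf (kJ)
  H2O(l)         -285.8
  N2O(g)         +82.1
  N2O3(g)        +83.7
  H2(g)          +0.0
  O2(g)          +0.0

Products: 2·(+83.7) + 1·(-285.8) = -118.4
Reactants: 5/2·(+0.0) + 1·(+0.0) + 2·(+82.1) = +164.2
ΔH°rxn = (-118.4) − (+164.2) = -282.6 kJ

ΔH°rxn = -282.6 kJ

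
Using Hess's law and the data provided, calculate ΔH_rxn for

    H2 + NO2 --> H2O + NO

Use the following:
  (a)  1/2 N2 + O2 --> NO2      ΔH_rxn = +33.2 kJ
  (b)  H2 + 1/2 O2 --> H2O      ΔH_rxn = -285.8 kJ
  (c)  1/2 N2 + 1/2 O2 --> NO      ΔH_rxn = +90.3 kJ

ΔH_rxn = -228.7 kJ

(a) reversed: -33.2 kJ
(b) as written: -285.8 kJ
(c) as written: +90.3 kJ
Summing the manipulated equations, ΔH_rxn = (-1)·(+33.2) + (1)·(-285.8) + (1)·(+90.3) = -228.7 kJ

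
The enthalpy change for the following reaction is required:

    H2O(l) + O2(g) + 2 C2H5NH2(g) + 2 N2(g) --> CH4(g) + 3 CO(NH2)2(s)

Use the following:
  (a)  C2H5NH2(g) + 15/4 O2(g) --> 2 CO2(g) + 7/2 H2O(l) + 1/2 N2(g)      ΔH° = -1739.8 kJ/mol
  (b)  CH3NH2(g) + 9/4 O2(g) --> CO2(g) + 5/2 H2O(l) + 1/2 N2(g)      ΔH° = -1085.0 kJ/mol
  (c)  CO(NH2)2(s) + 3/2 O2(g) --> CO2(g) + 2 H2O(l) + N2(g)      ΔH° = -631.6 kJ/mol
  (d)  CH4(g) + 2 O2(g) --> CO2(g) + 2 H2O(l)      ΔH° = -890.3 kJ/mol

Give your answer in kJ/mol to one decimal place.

(a) × 2: (2)·(-1739.8) = -3479.6 kJ/mol
(b): not needed.
(c) reversed and × 3: (-3)·(-631.6) = +1894.8 kJ/mol
(d) reversed: +890.3 kJ/mol
ΔH° = (2)·(-1739.8) + (-3)·(-631.6) + (-1)·(-890.3) = -694.5 kJ/mol

ΔH° = -694.5 kJ/mol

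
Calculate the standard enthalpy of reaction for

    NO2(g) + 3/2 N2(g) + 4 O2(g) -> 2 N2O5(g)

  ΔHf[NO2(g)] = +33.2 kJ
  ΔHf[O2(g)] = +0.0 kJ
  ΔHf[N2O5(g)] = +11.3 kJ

Products: 2·(+11.3) = +22.6
Reactants: 1·(+33.2) + 3/2·(+0.0) + 4·(+0.0) = +33.2
ΔH°rxn = (+22.6) − (+33.2) = -10.6 kJ

ΔH°rxn = -10.6 kJ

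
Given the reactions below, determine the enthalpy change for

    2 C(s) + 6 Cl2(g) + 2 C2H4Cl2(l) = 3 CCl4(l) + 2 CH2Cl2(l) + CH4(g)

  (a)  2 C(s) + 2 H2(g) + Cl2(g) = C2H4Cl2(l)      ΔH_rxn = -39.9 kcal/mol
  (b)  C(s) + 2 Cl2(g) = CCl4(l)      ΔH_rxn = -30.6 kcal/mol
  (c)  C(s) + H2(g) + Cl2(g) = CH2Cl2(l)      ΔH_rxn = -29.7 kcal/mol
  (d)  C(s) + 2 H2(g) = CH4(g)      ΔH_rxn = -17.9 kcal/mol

(a) reversed and × 2: (-2)·(-39.9) = +79.8 kcal/mol
(b) × 3: (3)·(-30.6) = -91.8 kcal/mol
(c) × 2: (2)·(-29.7) = -59.4 kcal/mol
(d) as written: -17.9 kcal/mol
ΔH_rxn = (+79.8) + (-91.8) + (-59.4) + (-17.9) = -89.3 kcal/mol

ΔH_rxn = -89.3 kcal/mol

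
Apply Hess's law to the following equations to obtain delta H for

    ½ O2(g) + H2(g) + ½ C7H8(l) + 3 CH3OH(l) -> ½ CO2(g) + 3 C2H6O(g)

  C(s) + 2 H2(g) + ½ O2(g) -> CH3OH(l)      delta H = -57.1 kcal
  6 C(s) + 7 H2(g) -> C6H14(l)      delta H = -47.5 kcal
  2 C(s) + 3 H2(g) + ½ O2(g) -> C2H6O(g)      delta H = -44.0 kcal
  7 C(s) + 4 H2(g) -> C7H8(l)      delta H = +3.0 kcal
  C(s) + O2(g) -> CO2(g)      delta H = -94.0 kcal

equation 1 reversed and × 3: (-3)·(-57.1) = +171.3 kcal
equation 2: not needed.
equation 3 × 3: (3)·(-44.0) = -132.0 kcal
equation 4 reversed and × 1/2: (-1/2)·(+3.0) = -1.5 kcal
equation 5 × 1/2: (1/2)·(-94.0) = -47.0 kcal
delta H = (-3)·(-57.1) + (3)·(-44.0) + (-1/2)·(+3.0) + (1/2)·(-94.0) = -9.2 kcal

delta H = -9.2 kcal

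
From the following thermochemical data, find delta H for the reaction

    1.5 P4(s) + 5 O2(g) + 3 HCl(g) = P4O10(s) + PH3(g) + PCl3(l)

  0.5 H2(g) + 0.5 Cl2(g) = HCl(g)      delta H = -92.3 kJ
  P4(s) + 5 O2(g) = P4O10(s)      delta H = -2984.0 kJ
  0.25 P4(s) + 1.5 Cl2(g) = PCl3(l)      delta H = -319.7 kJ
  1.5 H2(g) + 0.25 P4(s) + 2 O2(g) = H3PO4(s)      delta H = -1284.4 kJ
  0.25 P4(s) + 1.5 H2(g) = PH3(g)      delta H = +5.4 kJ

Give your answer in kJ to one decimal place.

equation 1 reversed and × 3 (HCl(g) must end up as a reactant; ×3 to match 3 HCl(g) in the target): (-3)·(-92.3) = +276.9 kJ
equation 2 as written (P4O10(s) already on the product side): -2984.0 kJ
equation 3 as written (PCl3(l) already on the product side): -319.7 kJ
equation 4: not needed (H3PO4(s) appears nowhere else).
equation 5 as written (PH3(g) already on the product side): +5.4 kJ
delta H = (+276.9) + (-2984.0) + (-319.7) + (+5.4) = -3021.4 kJ

delta H = -3021.4 kJ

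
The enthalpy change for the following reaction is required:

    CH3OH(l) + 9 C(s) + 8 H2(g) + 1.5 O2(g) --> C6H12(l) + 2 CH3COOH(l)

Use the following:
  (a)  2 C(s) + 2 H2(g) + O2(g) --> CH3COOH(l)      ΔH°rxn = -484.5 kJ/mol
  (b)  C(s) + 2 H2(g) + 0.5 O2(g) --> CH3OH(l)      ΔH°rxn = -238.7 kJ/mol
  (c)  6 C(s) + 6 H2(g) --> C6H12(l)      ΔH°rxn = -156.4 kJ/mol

ΔH°rxn = -886.7 kJ/mol

(a) × 2: (2)·(-484.5) = -969.0 kJ/mol
(b) reversed: +238.7 kJ/mol
(c) as written: -156.4 kJ/mol
Combining the equations, ΔH°rxn = (-969.0) + (+238.7) + (-156.4) = -886.7 kJ/mol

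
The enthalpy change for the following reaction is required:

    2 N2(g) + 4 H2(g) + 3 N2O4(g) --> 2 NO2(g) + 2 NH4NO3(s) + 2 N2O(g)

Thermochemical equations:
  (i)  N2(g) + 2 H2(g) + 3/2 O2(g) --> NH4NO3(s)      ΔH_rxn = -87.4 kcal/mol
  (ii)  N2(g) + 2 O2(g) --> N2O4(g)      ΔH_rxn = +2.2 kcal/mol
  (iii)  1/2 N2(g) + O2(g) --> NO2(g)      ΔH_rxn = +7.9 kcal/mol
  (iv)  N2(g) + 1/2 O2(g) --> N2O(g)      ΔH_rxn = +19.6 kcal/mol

(i) × 2: (2)·(-87.4) = -174.8 kcal/mol
(ii) reversed and × 3: (-3)·(+2.2) = -6.6 kcal/mol
(iii) × 2: (2)·(+7.9) = +15.8 kcal/mol
(iv) × 2: (2)·(+19.6) = +39.2 kcal/mol
Combining the equations, ΔH_rxn = (-174.8) + (-6.6) + (+15.8) + (+39.2) = -126.4 kcal/mol

ΔH_rxn = -126.4 kcal/mol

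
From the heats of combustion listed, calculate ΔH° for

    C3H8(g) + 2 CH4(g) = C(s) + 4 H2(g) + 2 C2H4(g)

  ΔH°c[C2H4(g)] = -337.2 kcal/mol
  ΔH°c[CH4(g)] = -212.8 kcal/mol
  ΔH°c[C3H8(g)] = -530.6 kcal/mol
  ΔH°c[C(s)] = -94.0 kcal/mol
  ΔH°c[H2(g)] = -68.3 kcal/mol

With combustion enthalpies, reactants minus products:
= [1·(-530.6) + 2·(-212.8)] − [1·(-94.0) + 4·(-68.3) + 2·(-337.2)]
= 85.4 kcal/mol

ΔH° = 85.4 kcal/mol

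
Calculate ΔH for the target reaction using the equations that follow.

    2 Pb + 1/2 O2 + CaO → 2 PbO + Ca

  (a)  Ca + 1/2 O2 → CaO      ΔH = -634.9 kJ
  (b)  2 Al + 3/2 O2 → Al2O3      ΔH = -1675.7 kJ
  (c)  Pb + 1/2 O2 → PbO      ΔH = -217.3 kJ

(a) reversed (reverse to put CaO on the reactant side): +634.9 kJ
(b): not needed (Al appears nowhere else).
(c) × 2 (scale by 2 for the 2 PbO): (2)·(-217.3) = -434.6 kJ
Summing the manipulated equations, ΔH = (+634.9) + (-434.6) = 200.3 kJ

ΔH = 200.3 kJ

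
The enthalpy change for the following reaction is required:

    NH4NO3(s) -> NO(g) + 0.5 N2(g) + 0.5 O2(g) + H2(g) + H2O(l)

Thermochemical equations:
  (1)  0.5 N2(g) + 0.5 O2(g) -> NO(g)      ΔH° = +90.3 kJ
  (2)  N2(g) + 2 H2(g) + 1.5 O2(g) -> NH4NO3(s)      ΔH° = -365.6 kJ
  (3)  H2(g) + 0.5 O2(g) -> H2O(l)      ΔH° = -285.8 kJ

ΔH° = 170.1 kJ

(1) as written: +90.3 kJ
(2) reversed: +365.6 kJ
(3) as written: -285.8 kJ
Combining the equations, ΔH° = (1)·(+90.3) + (-1)·(-365.6) + (1)·(-285.8) = 170.1 kJ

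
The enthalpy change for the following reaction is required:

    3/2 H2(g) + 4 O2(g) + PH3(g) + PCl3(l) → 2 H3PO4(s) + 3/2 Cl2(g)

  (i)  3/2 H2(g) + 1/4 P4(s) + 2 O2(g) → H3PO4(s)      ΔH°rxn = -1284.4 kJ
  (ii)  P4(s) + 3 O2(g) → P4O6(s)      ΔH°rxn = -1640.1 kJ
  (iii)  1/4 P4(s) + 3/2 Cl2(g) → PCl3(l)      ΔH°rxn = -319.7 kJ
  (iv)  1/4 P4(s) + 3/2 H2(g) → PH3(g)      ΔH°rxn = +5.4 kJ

ΔH°rxn = -2254.5 kJ

(i) × 2 (×2 to match 2 H3PO4(s) in the target): (2)·(-1284.4) = -2568.8 kJ
(ii): not needed (P4O6(s) appears nowhere else).
(iii) reversed (reverse to put PCl3(l) on the reactant side): +319.7 kJ
(iv) reversed (PH3(g) must end up as a reactant): -5.4 kJ
ΔH°rxn = (-2568.8) + (+319.7) + (-5.4) = -2254.5 kJ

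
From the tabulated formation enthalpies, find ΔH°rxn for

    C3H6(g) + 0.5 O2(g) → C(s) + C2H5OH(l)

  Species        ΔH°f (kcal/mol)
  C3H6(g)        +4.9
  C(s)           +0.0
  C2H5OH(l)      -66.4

ΔH°rxn = -71.3 kcal/mol

ΔH°rxn = Σ nΔHf°(products) − Σ nΔHf°(reactants).
Products: 1·(+0.0) + 1·(-66.4) = -66.4
Reactants: 1·(+4.9) + 1/2·(+0.0) = +4.9
ΔH°rxn = (-66.4) − (+4.9) = -71.3 kcal/mol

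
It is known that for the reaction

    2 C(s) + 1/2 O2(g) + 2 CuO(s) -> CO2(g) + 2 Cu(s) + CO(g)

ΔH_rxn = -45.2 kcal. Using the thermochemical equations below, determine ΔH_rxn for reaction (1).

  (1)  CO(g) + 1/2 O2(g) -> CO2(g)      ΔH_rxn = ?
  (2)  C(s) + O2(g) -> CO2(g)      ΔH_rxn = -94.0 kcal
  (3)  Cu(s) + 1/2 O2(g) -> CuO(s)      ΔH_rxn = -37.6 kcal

(1) reversed: contributes −x
(2) × 2: (2)·(-94.0) = -188.0 kcal
(3) reversed and × 2: (-2)·(-37.6) = +75.2 kcal
-45.2 = (-188.0) + (+75.2) − x
x = (-45.2 − (-112.8)) / (-1) = -67.6 kcal

ΔH_rxn = -67.6 kcal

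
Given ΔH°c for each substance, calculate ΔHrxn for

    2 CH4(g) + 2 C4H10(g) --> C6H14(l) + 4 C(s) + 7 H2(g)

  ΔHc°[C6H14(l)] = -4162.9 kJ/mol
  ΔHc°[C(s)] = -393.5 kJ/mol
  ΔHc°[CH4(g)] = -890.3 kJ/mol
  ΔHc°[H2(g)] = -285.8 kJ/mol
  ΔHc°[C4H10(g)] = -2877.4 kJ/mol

ΔHrxn = 202.1 kJ/mol

With combustion enthalpies, reactants minus products:
= [2·(-890.3) + 2·(-2877.4)] − [1·(-4162.9) + 4·(-393.5) + 7·(-285.8)]
= 202.1 kJ/mol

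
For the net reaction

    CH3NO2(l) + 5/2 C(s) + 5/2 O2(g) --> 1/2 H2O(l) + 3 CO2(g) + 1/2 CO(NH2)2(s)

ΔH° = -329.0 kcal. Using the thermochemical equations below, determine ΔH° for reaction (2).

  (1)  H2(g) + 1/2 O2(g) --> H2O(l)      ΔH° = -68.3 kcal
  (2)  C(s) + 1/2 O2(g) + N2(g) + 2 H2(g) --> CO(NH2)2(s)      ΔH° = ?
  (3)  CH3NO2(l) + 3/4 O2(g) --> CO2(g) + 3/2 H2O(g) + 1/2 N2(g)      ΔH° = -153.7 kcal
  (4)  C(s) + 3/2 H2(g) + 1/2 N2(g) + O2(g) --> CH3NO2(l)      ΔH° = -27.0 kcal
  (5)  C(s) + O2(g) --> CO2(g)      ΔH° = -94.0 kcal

(1) × 1/2: (1/2)·(-68.3) = -34.15 kcal
(2) × 1/2: contributes 1/2·x
(3): not needed.
(4) reversed: +27.0 kcal
(5) × 3: (3)·(-94.0) = -282.0 kcal
-329.0 = (-34.15) + (+27.0) + (-282.0) + 1/2·x
x = (-329.0 − (-289.15)) / (1/2) = -79.7 kcal

ΔH° = -79.7 kcal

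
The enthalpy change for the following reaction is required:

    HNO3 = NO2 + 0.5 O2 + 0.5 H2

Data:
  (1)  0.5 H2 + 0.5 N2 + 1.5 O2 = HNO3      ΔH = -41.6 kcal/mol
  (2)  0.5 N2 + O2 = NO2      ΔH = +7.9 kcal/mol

ΔH = 49.5 kcal/mol

(1) reversed: +41.6 kcal/mol
(2) as written: +7.9 kcal/mol
Summing the manipulated equations, ΔH = (+41.6) + (+7.9) = 49.5 kcal/mol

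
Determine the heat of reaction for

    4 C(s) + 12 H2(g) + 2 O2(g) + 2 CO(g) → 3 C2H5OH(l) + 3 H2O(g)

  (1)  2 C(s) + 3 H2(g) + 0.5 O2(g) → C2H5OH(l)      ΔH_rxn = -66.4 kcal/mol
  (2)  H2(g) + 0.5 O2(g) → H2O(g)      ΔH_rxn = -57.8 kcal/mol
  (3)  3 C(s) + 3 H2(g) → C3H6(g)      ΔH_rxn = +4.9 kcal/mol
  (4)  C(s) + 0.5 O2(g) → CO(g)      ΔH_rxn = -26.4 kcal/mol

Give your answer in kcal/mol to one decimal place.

(1) × 3 (scale by 3 for the 3 C2H5OH(l)): (3)·(-66.4) = -199.2 kcal/mol
(2) × 3 (×3 to match 3 H2O(g) in the target): (3)·(-57.8) = -173.4 kcal/mol
(3): not needed (C3H6(g) appears nowhere else).
(4) reversed and × 2 (CO(g) must end up as a reactant; ×2 to match 2 CO(g) in the target): (-2)·(-26.4) = +52.8 kcal/mol
ΔH_rxn = (3)·(-66.4) + (3)·(-57.8) + (-2)·(-26.4) = -319.8 kcal/mol

ΔH_rxn = -319.8 kcal/mol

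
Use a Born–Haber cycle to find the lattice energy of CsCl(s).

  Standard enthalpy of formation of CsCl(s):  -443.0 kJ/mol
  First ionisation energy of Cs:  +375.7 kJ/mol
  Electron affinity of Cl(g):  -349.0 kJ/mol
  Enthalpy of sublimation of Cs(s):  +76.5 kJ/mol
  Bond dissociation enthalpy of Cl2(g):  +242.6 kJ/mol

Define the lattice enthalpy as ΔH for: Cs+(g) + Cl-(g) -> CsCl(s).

U = -667.5 kJ/mol

ΔHf° = 1·ΔHsub + 1·(ΣIE) + 1/2·D(Cl2) + 1·EA + U
-443.0 = 1·(+76.5) + 1·(+375.7) + 1/2·(+242.6) + 1·(-349.0) + U
U = -443.0 − (+224.5) = -667.5 kJ/mol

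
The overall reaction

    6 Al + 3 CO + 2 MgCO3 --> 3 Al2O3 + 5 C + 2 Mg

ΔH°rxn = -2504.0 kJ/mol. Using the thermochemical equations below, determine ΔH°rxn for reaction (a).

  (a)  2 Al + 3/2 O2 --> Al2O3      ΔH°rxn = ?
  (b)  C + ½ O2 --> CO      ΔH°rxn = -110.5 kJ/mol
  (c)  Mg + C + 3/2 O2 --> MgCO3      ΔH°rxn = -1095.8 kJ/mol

(a) × 3: contributes 3·x
(b) reversed and × 3: (-3)·(-110.5) = +331.5 kJ/mol
(c) reversed and × 2: (-2)·(-1095.8) = +2191.6 kJ/mol
-2504.0 = (+331.5) + (+2191.6) + 3·x
x = (-2504.0 − (+2523.1)) / (3) = -1675.7 kJ/mol

ΔH°rxn = -1675.7 kJ/mol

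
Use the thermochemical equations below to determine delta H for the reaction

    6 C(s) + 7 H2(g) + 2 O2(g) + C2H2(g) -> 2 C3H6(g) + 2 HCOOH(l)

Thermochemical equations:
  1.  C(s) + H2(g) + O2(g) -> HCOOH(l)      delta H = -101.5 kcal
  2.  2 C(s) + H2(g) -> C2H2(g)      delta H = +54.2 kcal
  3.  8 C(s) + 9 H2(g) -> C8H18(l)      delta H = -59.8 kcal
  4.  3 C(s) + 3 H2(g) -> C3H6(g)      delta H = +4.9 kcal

eq. 1 × 2: (2)·(-101.5) = -203.0 kcal
eq. 2 reversed: -54.2 kcal
eq. 3: not needed.
eq. 4 × 2: (2)·(+4.9) = +9.8 kcal
Combining the equations, delta H = (2)·(-101.5) + (-1)·(+54.2) + (2)·(+4.9) = -247.4 kcal

delta H = -247.4 kcal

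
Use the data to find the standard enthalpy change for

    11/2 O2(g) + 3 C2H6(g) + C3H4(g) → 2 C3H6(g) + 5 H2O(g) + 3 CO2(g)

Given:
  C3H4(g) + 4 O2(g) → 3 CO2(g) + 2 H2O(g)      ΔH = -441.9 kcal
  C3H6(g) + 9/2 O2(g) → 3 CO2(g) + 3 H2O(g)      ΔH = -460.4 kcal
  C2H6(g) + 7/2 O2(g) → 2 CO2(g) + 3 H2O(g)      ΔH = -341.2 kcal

equation 1 as written: -441.9 kcal
equation 2 reversed and × 2: (-2)·(-460.4) = +920.8 kcal
equation 3 × 3: (3)·(-341.2) = -1023.6 kcal
Since enthalpy is a state function, ΔH = (-441.9) + (+920.8) + (-1023.6) = -544.7 kcal

ΔH = -544.7 kcal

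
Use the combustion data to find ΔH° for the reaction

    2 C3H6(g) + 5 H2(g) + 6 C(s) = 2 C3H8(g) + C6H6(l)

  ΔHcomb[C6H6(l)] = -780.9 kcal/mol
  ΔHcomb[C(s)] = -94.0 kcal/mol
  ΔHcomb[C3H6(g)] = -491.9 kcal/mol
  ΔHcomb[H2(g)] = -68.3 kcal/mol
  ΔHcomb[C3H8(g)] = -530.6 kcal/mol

ΔH° = -47.2 kcal/mol

Using ΔH = Σ nΔHc°(reactants) − Σ nΔHc°(products):
= [2·(-491.9) + 5·(-68.3) + 6·(-94.0)] − [2·(-530.6) + 1·(-780.9)]
= -47.2 kcal/mol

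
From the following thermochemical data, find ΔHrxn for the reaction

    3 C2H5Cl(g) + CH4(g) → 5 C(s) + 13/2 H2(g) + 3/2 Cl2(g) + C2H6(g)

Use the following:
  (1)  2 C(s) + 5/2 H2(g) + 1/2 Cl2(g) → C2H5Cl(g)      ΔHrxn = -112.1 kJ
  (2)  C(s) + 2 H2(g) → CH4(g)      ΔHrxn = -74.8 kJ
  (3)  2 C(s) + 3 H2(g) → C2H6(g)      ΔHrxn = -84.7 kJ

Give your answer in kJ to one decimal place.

(1) reversed and × 3: (-3)·(-112.1) = +336.3 kJ
(2) reversed: +74.8 kJ
(3) as written: -84.7 kJ
Combining the equations, ΔHrxn = (-3)·(-112.1) + (-1)·(-74.8) + (1)·(-84.7) = 326.4 kJ

ΔHrxn = 326.4 kJ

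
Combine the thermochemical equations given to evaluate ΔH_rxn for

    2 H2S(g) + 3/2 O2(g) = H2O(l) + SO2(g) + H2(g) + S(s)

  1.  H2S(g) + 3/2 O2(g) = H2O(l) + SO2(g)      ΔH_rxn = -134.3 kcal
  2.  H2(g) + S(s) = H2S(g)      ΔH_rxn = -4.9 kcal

ΔH_rxn = -129.4 kcal

eq. 1 as written: -134.3 kcal
eq. 2 reversed: +4.9 kcal
Summing the manipulated equations, ΔH_rxn = (-134.3) + (+4.9) = -129.4 kcal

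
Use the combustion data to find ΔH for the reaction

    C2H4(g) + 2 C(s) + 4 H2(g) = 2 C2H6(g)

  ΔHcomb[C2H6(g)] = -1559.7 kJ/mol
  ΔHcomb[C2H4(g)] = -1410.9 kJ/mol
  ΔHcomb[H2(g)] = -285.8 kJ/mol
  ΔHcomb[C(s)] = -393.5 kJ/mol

ΔH = -221.7 kJ/mol

With combustion enthalpies, reactants minus products:
= [1·(-1410.9) + 2·(-393.5) + 4·(-285.8)] − [2·(-1559.7)]
= -221.7 kJ/mol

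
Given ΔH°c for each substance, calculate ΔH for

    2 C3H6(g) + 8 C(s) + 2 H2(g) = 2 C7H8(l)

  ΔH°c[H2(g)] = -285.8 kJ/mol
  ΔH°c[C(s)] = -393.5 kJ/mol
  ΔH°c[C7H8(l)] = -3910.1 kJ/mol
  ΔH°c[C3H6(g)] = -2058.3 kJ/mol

ΔH = -16.0 kJ/mol

With combustion enthalpies, reactants minus products:
= [2·(-2058.3) + 8·(-393.5) + 2·(-285.8)] − [2·(-3910.1)]
= -16.0 kJ/mol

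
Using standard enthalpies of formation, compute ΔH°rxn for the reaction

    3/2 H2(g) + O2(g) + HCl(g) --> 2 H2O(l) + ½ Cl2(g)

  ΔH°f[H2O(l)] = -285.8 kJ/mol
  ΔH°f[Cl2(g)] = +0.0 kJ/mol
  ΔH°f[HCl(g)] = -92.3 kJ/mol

ΔH°rxn = -479.3 kJ/mol

ΔH°rxn = Σ nΔHf°(products) − Σ nΔHf°(reactants).
Products: 2·(-285.8) + 1/2·(+0.0) = -571.6
Reactants: 3/2·(+0.0) + 1·(+0.0) + 1·(-92.3) = -92.3
ΔH°rxn = (-571.6) − (-92.3) = -479.3 kJ/mol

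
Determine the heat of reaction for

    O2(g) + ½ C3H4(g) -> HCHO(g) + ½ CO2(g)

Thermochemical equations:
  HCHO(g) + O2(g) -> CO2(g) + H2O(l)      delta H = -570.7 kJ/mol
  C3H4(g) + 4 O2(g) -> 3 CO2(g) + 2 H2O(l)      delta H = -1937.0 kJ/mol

equation 1 reversed: +570.7 kJ/mol
equation 2 × 1/2: (1/2)·(-1937.0) = -968.5 kJ/mol
delta H = (-1)·(-570.7) + (1/2)·(-1937.0) = -397.8 kJ/mol

delta H = -397.8 kJ/mol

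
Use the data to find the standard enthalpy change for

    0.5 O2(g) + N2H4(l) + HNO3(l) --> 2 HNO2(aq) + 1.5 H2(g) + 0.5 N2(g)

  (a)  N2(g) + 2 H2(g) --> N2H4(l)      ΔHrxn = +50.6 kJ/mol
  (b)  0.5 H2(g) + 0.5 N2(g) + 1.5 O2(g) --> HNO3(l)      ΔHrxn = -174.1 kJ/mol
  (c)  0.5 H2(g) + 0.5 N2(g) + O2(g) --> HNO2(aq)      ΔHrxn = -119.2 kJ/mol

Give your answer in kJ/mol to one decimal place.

ΔHrxn = -114.9 kJ/mol

(a) reversed (reverse to put N2H4(l) on the reactant side): -50.6 kJ/mol
(b) reversed (reverse to put HNO3(l) on the reactant side): +174.1 kJ/mol
(c) × 2 (×2 to match 2 HNO2(aq) in the target): (2)·(-119.2) = -238.4 kJ/mol
By Hess's law, ΔHrxn = (-50.6) + (+174.1) + (-238.4) = -114.9 kJ/mol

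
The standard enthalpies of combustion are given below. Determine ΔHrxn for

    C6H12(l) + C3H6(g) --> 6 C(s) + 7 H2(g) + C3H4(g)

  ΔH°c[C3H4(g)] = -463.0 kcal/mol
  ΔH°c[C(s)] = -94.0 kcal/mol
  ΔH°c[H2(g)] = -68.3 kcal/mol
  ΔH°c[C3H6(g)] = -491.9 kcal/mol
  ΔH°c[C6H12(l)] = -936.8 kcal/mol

With combustion enthalpies, reactants minus products:
= [1·(-936.8) + 1·(-491.9)] − [6·(-94.0) + 7·(-68.3) + 1·(-463.0)]
= 76.4 kcal/mol

ΔHrxn = 76.4 kcal/mol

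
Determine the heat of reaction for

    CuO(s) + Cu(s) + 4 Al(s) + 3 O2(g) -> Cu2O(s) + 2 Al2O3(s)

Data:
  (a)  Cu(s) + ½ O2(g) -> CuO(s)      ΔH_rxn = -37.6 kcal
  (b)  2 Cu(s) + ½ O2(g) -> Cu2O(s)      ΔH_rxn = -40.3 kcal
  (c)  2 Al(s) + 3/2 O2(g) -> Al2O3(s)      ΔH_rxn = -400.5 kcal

(a) reversed (CuO(s) must end up as a reactant): +37.6 kcal
(b) as written (Cu2O(s) already on the product side): -40.3 kcal
(c) × 2 (scale by 2 for the 2 Al2O3(s)): (2)·(-400.5) = -801.0 kcal
ΔH_rxn = (-1)·(-37.6) + (1)·(-40.3) + (2)·(-400.5) = -803.7 kcal

ΔH_rxn = -803.7 kcal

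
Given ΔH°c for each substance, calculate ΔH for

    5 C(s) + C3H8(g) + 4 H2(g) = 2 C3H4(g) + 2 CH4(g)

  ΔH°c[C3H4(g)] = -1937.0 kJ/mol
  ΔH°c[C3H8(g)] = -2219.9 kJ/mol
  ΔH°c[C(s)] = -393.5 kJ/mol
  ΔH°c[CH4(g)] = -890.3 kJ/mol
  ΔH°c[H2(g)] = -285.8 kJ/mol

Using ΔH = Σ nΔHc°(reactants) − Σ nΔHc°(products):
= [5·(-393.5) + 1·(-2219.9) + 4·(-285.8)] − [2·(-1937.0) + 2·(-890.3)]
= 324.0 kJ/mol

ΔH = 324.0 kJ/mol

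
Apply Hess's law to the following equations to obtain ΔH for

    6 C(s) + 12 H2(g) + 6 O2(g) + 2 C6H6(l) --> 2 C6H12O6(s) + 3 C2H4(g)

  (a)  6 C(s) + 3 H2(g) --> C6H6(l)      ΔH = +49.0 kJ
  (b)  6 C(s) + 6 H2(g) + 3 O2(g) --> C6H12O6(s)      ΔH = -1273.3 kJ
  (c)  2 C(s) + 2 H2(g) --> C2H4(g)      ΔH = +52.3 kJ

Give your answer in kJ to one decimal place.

ΔH = -2487.7 kJ

(a) reversed and × 2 (C6H6(l) must end up as a reactant; scale by 2 for the 2 C6H6(l)): (-2)·(+49.0) = -98.0 kJ
(b) × 2 (scale by 2 for the 2 C6H12O6(s)): (2)·(-1273.3) = -2546.6 kJ
(c) × 3 (scale by 3 for the 3 C2H4(g)): (3)·(+52.3) = +156.9 kJ
By Hess's law, ΔH = (-2)·(+49.0) + (2)·(-1273.3) + (3)·(+52.3) = -2487.7 kJ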